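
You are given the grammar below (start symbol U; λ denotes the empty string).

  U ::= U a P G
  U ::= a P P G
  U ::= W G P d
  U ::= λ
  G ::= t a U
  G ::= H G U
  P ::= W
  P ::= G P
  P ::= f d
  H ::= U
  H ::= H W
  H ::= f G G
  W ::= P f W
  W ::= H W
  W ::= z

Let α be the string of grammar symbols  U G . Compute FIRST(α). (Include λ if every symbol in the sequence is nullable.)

Add FIRST(U)\{λ} = { a, f, t, z }; U is nullable, continue.
Add FIRST(G) = { a, f, t, z }; G is not nullable, stop.

{ a, f, t, z }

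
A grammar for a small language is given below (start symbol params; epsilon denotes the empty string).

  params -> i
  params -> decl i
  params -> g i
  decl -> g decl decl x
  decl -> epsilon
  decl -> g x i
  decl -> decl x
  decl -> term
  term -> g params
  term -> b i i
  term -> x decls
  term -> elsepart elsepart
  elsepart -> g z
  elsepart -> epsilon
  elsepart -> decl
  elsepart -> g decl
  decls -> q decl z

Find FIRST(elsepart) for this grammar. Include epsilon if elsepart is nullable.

{ b, g, x, epsilon }

elsepart -> g z contributes {g}.
elsepart -> epsilon contributes epsilon.
From elsepart -> decl: add FIRST(decl) = { b, g, x, epsilon } (including epsilon since decl is nullable).
elsepart -> g decl contributes {g}.
Union: FIRST(elsepart) = { b, g, x, epsilon }.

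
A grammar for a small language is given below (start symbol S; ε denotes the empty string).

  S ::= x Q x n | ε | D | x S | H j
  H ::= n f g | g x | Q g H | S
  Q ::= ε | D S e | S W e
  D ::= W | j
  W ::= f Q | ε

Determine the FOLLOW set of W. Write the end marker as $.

In Q ::= S W e: add FIRST(e) = { e }.
In D ::= W: W is at the end, add FOLLOW(D) = { $, e, f, g, j, n, x }.
Union: FOLLOW(W) = { $, e, f, g, j, n, x }.

{ $, e, f, g, j, n, x }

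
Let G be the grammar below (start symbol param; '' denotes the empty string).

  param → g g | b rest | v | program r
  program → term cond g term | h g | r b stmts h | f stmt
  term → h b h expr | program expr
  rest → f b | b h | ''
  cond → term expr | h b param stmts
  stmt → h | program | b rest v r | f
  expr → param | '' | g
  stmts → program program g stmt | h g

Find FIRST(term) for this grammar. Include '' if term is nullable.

term → h b h expr contributes {h}.
From term → program expr: add FIRST(program) = { f, h, r }.
Union: FIRST(term) = { f, h, r }.

{ f, h, r }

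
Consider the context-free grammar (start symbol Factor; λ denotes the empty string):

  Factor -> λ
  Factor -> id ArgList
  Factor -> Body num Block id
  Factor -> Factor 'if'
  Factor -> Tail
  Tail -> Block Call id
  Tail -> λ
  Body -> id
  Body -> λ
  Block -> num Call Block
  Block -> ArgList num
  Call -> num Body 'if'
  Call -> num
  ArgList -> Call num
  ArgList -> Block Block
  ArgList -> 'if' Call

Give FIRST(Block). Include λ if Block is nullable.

Block -> num Call Block contributes {num}.
From Block -> ArgList num: add FIRST(ArgList) = { 'if', num }.
Union: FIRST(Block) = { 'if', num }.

{ 'if', num }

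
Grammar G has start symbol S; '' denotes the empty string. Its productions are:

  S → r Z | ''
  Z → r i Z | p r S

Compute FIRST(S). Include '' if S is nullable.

{ r, '' }

S → r Z contributes {r}.
S → '' contributes ''.
Union: FIRST(S) = { r, '' }.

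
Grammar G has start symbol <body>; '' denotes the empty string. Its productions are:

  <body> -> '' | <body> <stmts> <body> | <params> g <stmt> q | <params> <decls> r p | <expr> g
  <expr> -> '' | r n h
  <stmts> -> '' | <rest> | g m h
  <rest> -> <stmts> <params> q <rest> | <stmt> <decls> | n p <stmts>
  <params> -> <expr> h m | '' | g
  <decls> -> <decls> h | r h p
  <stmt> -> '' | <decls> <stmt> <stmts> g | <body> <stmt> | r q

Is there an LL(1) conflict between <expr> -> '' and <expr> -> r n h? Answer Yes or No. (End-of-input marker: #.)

No

FIRST('') = { '' } and FIRST(r n h) = { r }.
The first is nullable but FOLLOW(<expr>) = { g, h } is disjoint from FIRST of the second.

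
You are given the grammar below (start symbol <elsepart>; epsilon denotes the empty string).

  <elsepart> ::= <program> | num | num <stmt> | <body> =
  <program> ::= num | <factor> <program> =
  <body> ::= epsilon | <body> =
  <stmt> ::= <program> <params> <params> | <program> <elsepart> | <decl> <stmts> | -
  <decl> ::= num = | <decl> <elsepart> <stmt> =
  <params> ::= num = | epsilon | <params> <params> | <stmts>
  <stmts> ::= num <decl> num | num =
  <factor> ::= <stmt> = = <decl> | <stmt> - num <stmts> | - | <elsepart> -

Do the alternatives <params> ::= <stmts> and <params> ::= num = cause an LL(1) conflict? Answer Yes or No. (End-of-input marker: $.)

FIRST(<stmts>) = { num } and FIRST(num =) = { num }.
Both contain num, so the two alternatives are not disjoint — LL(1) conflict.

Yes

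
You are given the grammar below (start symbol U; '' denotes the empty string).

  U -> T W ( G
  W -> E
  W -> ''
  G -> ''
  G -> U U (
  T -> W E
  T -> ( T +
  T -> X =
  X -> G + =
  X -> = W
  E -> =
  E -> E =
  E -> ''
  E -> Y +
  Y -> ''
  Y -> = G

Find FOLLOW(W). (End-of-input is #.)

{ (, +, = }

In U -> T W ( G: add FIRST(( G) = { ( }.
In T -> W E: add FIRST(E)\{''} = { +, = }.
  Since E is nullable, also add FOLLOW(T) = { (, +, = }.
In X -> = W: W is at the end, add FOLLOW(X) = { = }.
Union: FOLLOW(W) = { (, +, = }.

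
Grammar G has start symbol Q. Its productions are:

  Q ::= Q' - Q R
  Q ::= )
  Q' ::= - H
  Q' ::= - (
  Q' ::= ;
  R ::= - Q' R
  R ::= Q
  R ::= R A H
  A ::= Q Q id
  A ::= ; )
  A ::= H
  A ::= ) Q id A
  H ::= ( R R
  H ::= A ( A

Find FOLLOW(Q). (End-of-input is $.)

{ $, (, ), -, ;, id }

Q is the start symbol, so $ ∈ FOLLOW(Q).
In Q ::= Q' - Q R: add FIRST(R) = { ), -, ; }.
In R ::= Q: Q is at the end, add FOLLOW(R) = { $, (, ), -, ;, id }.
In A ::= Q Q id: add FIRST(Q id) = { ), -, ; }.
In A ::= Q Q id: add FIRST(id) = { id }.
In A ::= ) Q id A: add FIRST(id A) = { id }.
Union: FOLLOW(Q) = { $, (, ), -, ;, id }.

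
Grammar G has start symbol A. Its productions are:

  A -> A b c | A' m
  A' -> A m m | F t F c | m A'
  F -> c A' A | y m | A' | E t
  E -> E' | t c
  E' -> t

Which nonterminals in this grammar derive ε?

No nonterminal has an empty production or an RHS whose symbols are all nullable.

{ } (none)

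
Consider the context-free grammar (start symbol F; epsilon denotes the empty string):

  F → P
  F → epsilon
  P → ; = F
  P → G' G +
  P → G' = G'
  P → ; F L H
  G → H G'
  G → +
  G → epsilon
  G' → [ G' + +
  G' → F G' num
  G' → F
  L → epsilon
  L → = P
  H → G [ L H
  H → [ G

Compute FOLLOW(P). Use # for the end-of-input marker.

{ #, +, ;, =, [, num }

In F → P: P is at the end, add FOLLOW(F) = { #, +, ;, =, [, num }.
In L → = P: P is at the end, add FOLLOW(L) = { +, [ }.
Union: FOLLOW(P) = { #, +, ;, =, [, num }.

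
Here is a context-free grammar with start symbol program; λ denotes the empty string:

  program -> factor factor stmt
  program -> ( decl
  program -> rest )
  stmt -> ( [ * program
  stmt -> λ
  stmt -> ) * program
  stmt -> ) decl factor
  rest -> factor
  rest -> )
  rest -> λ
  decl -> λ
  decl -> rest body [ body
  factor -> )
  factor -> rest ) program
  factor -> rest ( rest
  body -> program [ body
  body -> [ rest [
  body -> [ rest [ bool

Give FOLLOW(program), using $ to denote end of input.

{ $, (, ), [ }

program is the start symbol, so $ ∈ FOLLOW(program).
In stmt -> ( [ * program: program is at the end, add FOLLOW(stmt) = { $, (, ), [ }.
In stmt -> ) * program: program is at the end, add FOLLOW(stmt) = { $, (, ), [ }.
In factor -> rest ) program: program is at the end, add FOLLOW(factor) = { $, (, ), [ }.
In body -> program [ body: add FIRST([ body) = { [ }.
Union: FOLLOW(program) = { $, (, ), [ }.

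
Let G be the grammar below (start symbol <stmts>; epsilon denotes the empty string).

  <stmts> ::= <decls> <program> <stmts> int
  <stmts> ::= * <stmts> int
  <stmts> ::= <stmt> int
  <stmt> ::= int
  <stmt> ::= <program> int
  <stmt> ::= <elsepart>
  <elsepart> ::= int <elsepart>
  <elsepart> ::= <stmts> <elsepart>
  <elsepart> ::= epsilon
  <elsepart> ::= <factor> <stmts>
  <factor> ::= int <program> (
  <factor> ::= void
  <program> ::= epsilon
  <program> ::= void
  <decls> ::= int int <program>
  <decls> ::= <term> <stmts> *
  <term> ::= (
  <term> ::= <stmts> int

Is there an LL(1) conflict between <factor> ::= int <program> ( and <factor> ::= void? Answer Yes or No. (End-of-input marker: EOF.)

No

FIRST(int <program> () = { int } and FIRST(void) = { void }.
The FIRST sets are disjoint and neither alternative is nullable — no conflict.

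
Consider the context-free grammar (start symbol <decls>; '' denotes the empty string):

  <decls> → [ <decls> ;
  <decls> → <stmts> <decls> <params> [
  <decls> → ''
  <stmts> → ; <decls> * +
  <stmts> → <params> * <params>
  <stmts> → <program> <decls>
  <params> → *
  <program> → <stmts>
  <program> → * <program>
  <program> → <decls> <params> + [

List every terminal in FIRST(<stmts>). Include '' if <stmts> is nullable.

<stmts> → ; <decls> * + contributes {;}.
From <stmts> → <params> * <params>: add FIRST(<params>) = { * }.
From <stmts> → <program> <decls>: add FIRST(<program>) = { *, ;, [ }.
Union: FIRST(<stmts>) = { *, ;, [ }.

{ *, ;, [ }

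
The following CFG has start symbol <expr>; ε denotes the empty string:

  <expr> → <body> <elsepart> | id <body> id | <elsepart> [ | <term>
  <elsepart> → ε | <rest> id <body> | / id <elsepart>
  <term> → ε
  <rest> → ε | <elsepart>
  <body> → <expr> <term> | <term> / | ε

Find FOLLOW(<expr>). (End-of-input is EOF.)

{ EOF, /, [, id }

<expr> is the start symbol, so EOF ∈ FOLLOW(<expr>).
In <body> → <expr> <term>: add FIRST(<term>)\{ε} = {  }.
  Since <term> is nullable, also add FOLLOW(<body>) = { EOF, /, [, id }.
Union: FOLLOW(<expr>) = { EOF, /, [, id }.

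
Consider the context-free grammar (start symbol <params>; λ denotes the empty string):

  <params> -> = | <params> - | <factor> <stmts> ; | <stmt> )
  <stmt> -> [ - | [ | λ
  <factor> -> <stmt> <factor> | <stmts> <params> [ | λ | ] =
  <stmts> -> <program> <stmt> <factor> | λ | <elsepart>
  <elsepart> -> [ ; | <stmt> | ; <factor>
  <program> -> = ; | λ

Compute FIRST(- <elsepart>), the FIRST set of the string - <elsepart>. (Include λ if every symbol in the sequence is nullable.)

- is a terminal; add {-} and stop.

{ - }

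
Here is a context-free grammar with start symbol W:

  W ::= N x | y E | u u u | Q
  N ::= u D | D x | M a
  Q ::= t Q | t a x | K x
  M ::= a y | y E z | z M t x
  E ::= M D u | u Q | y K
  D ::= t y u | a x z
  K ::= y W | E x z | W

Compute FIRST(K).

K ::= y W contributes {y}.
From K ::= E x z: add FIRST(E) = { a, u, y, z }.
From K ::= W: add FIRST(W) = { a, t, u, y, z }.
Union: FIRST(K) = { a, t, u, y, z }.

{ a, t, u, y, z }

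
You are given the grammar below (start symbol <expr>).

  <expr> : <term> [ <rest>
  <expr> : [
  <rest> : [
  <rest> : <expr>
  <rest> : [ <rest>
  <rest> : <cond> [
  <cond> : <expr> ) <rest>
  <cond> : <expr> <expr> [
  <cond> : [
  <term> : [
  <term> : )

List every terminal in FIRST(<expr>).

{ ), [ }

From <expr> : <term> [ <rest>: add FIRST(<term>) = { ), [ }.
<expr> : [ contributes {[}.
Union: FIRST(<expr>) = { ), [ }.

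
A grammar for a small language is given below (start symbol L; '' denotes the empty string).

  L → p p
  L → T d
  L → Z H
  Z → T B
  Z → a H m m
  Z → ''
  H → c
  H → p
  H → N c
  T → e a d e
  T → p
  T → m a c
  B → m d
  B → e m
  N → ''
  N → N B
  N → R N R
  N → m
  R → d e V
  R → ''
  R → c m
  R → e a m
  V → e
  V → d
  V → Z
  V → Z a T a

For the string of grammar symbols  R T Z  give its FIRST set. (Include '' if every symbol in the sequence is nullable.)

Add FIRST(R)\{''} = { c, d, e }; R is nullable, continue.
Add FIRST(T) = { e, m, p }; T is not nullable, stop.

{ c, d, e, m, p }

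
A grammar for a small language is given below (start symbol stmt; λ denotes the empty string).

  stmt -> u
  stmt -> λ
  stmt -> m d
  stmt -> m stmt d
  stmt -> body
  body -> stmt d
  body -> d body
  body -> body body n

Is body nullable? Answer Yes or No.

No

Nullable nonterminals: stmt.
No production of body has an RHS whose symbols are all nullable, so body is not nullable.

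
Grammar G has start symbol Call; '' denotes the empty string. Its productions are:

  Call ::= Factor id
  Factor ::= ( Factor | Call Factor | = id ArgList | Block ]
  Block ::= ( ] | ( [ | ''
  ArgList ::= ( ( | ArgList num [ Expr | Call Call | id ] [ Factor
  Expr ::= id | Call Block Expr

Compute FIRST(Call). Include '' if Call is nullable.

{ (, =, ] }

From Call ::= Factor id: add FIRST(Factor) = { (, =, ] }.
Union: FIRST(Call) = { (, =, ] }.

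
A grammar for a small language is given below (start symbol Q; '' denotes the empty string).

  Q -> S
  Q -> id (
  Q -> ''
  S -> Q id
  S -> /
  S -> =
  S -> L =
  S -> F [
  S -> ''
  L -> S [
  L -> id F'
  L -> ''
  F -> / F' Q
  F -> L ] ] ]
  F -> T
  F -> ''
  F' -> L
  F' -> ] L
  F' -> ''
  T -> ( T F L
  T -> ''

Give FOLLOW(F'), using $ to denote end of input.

In L -> id F': F' is at the end, add FOLLOW(L) = { (, /, =, [, ], id }.
In F -> / F' Q: add FIRST(Q)\{''} = { (, /, =, [, ], id }.
  Since Q is nullable, also add FOLLOW(F) = { (, /, =, [, ], id }.
Union: FOLLOW(F') = { (, /, =, [, ], id }.

{ (, /, =, [, ], id }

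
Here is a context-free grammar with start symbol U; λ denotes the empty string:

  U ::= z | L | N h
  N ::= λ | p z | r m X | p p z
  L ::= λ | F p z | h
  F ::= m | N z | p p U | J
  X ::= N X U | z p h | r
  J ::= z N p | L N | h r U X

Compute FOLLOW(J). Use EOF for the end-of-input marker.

{ p }

In F ::= J: J is at the end, add FOLLOW(F) = { p }.
Union: FOLLOW(J) = { p }.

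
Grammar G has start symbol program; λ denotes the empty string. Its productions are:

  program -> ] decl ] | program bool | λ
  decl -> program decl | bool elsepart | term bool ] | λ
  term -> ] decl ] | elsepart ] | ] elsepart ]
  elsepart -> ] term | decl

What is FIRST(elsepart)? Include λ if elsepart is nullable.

{ ], bool, λ }

elsepart -> ] term contributes {]}.
From elsepart -> decl: add FIRST(decl) = { ], bool, λ } (including λ since decl is nullable).
Union: FIRST(elsepart) = { ], bool, λ }.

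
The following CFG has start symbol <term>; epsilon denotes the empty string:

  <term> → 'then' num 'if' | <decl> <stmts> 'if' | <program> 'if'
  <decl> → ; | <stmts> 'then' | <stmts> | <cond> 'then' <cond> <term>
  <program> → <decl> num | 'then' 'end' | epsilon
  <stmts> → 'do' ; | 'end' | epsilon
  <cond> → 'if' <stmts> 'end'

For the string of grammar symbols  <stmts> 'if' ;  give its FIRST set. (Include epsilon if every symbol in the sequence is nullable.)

Add FIRST(<stmts>)\{epsilon} = { 'do', 'end' }; <stmts> is nullable, continue.
'if' is a terminal; add {'if'} and stop.

{ 'do', 'end', 'if' }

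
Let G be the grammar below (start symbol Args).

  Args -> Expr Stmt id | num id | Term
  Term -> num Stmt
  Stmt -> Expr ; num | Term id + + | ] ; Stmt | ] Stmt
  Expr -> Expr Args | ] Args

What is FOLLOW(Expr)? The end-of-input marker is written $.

{ ;, ], num }

In Args -> Expr Stmt id: add FIRST(Stmt id) = { ], num }.
In Stmt -> Expr ; num: add FIRST(; num) = { ; }.
In Expr -> Expr Args: add FIRST(Args) = { ], num }.
Union: FOLLOW(Expr) = { ;, ], num }.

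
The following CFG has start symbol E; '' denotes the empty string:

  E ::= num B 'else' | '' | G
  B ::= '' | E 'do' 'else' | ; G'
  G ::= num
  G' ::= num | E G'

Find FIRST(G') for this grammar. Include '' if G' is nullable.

{ num }

G' ::= num contributes {num}.
From G' ::= E G': E nullable, take FIRST(E) ∪ FIRST(G') = { num }.
Union: FIRST(G') = { num }.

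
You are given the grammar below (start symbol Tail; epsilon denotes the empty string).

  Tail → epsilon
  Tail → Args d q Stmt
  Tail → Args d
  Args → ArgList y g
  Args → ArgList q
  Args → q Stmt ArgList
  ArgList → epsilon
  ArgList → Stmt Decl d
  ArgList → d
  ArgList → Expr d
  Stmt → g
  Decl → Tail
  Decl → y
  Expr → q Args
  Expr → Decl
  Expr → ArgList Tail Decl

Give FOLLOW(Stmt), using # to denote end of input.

In Tail → Args d q Stmt: Stmt is at the end, add FOLLOW(Tail) = { #, d, g, q, y }.
In Args → q Stmt ArgList: add FIRST(ArgList)\{epsilon} = { d, g, q, y }.
  Since ArgList is nullable, also add FOLLOW(Args) = { d }.
In ArgList → Stmt Decl d: add FIRST(Decl d) = { d, g, q, y }.
Union: FOLLOW(Stmt) = { #, d, g, q, y }.

{ #, d, g, q, y }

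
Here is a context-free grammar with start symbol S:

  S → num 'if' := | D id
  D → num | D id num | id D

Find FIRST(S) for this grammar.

{ id, num }

S → num 'if' := contributes {num}.
From S → D id: add FIRST(D) = { id, num }.
Union: FIRST(S) = { id, num }.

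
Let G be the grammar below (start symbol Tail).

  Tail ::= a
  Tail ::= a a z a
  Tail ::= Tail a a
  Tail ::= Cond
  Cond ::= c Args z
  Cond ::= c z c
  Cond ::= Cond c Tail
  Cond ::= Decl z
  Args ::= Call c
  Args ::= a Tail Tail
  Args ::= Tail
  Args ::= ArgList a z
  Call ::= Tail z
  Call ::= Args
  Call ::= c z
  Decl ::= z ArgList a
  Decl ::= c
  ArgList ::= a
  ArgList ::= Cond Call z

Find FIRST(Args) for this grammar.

From Args ::= Call c: add FIRST(Call) = { a, c, z }.
Args ::= a Tail Tail contributes {a}.
From Args ::= Tail: add FIRST(Tail) = { a, c, z }.
From Args ::= ArgList a z: add FIRST(ArgList) = { a, c, z }.
Union: FIRST(Args) = { a, c, z }.

{ a, c, z }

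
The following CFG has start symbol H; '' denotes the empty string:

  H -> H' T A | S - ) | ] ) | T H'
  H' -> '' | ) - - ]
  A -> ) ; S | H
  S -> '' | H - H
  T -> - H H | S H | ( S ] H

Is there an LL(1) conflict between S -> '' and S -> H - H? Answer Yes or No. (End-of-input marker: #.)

Yes

FIRST('') = { '' } and FIRST(H - H) = { (, ), -, ] }.
The first alternative is nullable and FOLLOW(S) = { #, (, ), -, ] } shares ( with FIRST of the second — conflict.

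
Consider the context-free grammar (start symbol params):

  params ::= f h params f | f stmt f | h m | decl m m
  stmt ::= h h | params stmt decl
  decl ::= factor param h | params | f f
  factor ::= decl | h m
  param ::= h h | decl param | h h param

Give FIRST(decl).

{ f, h }

From decl ::= factor param h: add FIRST(factor) = { f, h }.
From decl ::= params: add FIRST(params) = { f, h }.
decl ::= f f contributes {f}.
Union: FIRST(decl) = { f, h }.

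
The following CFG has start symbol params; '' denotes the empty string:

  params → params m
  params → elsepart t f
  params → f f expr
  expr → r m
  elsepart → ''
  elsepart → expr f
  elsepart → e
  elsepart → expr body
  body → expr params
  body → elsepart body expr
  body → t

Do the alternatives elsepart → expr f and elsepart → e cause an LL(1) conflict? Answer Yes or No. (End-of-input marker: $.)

FIRST(expr f) = { r } and FIRST(e) = { e }.
The FIRST sets are disjoint and neither alternative is nullable — no conflict.

No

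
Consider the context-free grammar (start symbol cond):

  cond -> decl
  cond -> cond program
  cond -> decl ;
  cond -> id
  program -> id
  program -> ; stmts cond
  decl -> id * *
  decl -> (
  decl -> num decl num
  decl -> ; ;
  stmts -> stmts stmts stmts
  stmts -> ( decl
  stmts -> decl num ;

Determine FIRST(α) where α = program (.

{ ;, id }

Add FIRST(program) = { ;, id }; program is not nullable, stop.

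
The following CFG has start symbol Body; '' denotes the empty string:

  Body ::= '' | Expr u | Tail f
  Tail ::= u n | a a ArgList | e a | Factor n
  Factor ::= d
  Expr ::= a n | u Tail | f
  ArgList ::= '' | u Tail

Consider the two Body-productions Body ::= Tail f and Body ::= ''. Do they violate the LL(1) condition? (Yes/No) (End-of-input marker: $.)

No

FIRST(Tail f) = { a, d, e, u } and FIRST('') = { '' }.
The second is nullable but FOLLOW(Body) = { $ } is disjoint from FIRST of the first.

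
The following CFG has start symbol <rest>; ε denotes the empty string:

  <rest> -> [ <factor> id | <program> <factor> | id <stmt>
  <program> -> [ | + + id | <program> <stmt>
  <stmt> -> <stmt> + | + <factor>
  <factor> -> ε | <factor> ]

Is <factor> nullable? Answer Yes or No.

<factor> has an ε-production, so <factor> ⇒ ε.

Yes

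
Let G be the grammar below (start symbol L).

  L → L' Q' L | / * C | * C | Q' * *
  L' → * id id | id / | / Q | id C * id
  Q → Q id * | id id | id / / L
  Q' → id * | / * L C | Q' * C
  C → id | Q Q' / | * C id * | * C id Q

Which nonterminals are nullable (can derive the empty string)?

No nonterminal has an empty production or an RHS whose symbols are all nullable.

{ } (none)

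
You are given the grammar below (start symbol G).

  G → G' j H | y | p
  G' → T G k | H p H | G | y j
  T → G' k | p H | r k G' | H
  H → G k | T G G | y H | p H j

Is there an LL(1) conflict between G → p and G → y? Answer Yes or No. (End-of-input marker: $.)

No

FIRST(p) = { p } and FIRST(y) = { y }.
The FIRST sets are disjoint and neither alternative is nullable — no conflict.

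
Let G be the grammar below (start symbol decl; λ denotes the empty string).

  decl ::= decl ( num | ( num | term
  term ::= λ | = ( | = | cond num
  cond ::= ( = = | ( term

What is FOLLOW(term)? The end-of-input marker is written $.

{ $, (, num }

In decl ::= term: term is at the end, add FOLLOW(decl) = { $, ( }.
In cond ::= ( term: term is at the end, add FOLLOW(cond) = { num }.
Union: FOLLOW(term) = { $, (, num }.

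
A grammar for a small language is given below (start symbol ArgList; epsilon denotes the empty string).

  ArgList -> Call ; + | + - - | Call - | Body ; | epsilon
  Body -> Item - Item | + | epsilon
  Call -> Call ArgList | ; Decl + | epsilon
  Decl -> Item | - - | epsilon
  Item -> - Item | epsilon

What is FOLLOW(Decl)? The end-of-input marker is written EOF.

In Call -> ; Decl +: add FIRST(+) = { + }.
Union: FOLLOW(Decl) = { + }.

{ + }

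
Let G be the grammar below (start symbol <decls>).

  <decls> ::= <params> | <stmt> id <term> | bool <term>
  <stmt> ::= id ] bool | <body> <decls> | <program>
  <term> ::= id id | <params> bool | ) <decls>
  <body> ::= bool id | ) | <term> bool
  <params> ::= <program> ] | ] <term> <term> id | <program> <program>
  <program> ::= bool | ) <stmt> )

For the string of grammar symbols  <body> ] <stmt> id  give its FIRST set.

Add FIRST(<body>) = { ), ], bool, id }; <body> is not nullable, stop.

{ ), ], bool, id }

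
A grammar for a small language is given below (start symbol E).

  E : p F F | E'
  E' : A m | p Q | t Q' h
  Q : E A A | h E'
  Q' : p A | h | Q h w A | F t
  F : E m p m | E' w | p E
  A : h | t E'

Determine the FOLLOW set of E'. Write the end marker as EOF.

{ EOF, h, m, p, t, w }

In E : E': E' is at the end, add FOLLOW(E) = { EOF, h, m, p, t }.
In Q : h E': E' is at the end, add FOLLOW(Q) = { EOF, h, m, p, t, w }.
In F : E' w: add FIRST(w) = { w }.
In A : t E': E' is at the end, add FOLLOW(A) = { EOF, h, m, p, t, w }.
Union: FOLLOW(E') = { EOF, h, m, p, t, w }.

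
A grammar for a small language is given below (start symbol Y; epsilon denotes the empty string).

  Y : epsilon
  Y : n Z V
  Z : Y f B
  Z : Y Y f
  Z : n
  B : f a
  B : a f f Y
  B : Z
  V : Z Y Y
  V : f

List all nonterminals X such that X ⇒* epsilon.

{ Y }

Directly nullable (have an epsilon-production): Y.
No other nonterminal has a production whose RHS symbols are all nullable.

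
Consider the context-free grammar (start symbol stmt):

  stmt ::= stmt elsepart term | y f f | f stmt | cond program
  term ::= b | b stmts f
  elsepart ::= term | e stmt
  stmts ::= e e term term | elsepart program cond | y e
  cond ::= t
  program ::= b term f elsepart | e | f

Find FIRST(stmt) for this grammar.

From stmt ::= stmt elsepart term: add FIRST(stmt) = { f, t, y }.
stmt ::= y f f contributes {y}.
stmt ::= f stmt contributes {f}.
From stmt ::= cond program: add FIRST(cond) = { t }.
Union: FIRST(stmt) = { f, t, y }.

{ f, t, y }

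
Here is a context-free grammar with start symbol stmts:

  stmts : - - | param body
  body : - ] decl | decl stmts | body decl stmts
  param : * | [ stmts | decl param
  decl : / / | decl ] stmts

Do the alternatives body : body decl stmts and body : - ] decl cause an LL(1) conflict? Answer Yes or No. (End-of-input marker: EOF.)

Yes

FIRST(body decl stmts) = { -, / } and FIRST(- ] decl) = { - }.
Both contain -, so the two alternatives are not disjoint — LL(1) conflict.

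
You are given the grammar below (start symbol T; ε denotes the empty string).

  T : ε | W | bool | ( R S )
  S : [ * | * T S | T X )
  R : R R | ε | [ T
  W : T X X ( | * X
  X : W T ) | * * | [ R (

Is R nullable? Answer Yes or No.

R has an ε-production, so R ⇒ ε.

Yes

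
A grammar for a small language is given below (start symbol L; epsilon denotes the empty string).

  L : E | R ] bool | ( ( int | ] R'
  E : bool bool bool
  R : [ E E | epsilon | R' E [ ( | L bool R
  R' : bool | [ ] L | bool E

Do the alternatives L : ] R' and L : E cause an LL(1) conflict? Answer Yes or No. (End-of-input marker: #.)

FIRST(] R') = { ] } and FIRST(E) = { bool }.
The FIRST sets are disjoint and neither alternative is nullable — no conflict.

No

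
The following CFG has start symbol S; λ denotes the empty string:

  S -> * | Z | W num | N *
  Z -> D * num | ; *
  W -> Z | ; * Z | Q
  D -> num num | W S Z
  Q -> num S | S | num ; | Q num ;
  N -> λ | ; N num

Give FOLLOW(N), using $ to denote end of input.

{ *, num }

In S -> N *: add FIRST(*) = { * }.
In N -> ; N num: add FIRST(num) = { num }.
Union: FOLLOW(N) = { *, num }.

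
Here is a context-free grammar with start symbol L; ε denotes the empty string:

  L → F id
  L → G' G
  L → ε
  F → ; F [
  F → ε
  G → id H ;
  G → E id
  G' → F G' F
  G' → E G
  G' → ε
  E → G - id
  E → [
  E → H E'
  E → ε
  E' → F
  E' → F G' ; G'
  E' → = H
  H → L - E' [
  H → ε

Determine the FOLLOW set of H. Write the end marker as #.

In G → id H ;: add FIRST(;) = { ; }.
In E → H E': add FIRST(E')\{ε} = { -, ;, =, [, id }.
  Since E' is nullable, also add FOLLOW(E) = { -, ;, =, [, id }.
In E' → = H: H is at the end, add FOLLOW(E') = { -, ;, =, [, id }.
Union: FOLLOW(H) = { -, ;, =, [, id }.

{ -, ;, =, [, id }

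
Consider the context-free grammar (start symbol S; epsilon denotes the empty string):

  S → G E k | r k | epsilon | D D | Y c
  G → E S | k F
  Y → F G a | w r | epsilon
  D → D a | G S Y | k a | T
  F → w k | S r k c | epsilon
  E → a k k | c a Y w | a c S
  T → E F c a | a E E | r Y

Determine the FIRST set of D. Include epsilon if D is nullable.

{ a, c, k, r }

From D → D a: add FIRST(D) = { a, c, k, r }.
From D → G S Y: add FIRST(G) = { a, c, k }.
D → k a contributes {k}.
From D → T: add FIRST(T) = { a, c, r }.
Union: FIRST(D) = { a, c, k, r }.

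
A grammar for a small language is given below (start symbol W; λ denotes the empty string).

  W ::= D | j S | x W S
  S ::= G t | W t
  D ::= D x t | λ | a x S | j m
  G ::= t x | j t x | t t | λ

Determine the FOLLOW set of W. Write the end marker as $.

{ $, a, j, t, x }

W is the start symbol, so $ ∈ FOLLOW(W).
In W ::= x W S: add FIRST(S) = { a, j, t, x }.
In S ::= W t: add FIRST(t) = { t }.
Union: FOLLOW(W) = { $, a, j, t, x }.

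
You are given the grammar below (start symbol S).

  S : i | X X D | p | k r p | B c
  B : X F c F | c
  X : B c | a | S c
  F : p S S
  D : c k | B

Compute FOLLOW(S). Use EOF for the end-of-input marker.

{ EOF, a, c, i, k, p }

S is the start symbol, so EOF ∈ FOLLOW(S).
In X : S c: add FIRST(c) = { c }.
In F : p S S: add FIRST(S) = { a, c, i, k, p }.
In F : p S S: S is at the end, add FOLLOW(F) = { EOF, a, c, i, k, p }.
Union: FOLLOW(S) = { EOF, a, c, i, k, p }.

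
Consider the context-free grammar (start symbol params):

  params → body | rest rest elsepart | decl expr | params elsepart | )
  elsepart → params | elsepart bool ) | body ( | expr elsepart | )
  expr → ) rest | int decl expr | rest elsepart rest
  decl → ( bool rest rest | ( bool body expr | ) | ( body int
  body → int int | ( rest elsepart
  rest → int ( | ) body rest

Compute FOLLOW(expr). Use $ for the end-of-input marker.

In params → decl expr: expr is at the end, add FOLLOW(params) = { $, (, ), bool, int }.
In elsepart → expr elsepart: add FIRST(elsepart) = { (, ), int }.
In expr → int decl expr: expr is at the end, add FOLLOW(expr) = { $, (, ), bool, int }.
In decl → ( bool body expr: expr is at the end, add FOLLOW(decl) = { ), int }.
Union: FOLLOW(expr) = { $, (, ), bool, int }.

{ $, (, ), bool, int }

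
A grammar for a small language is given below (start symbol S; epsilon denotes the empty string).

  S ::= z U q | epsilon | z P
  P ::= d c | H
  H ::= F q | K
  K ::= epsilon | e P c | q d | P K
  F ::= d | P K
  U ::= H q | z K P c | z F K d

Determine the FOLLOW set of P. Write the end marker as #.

{ #, c, d, e, q }

In S ::= z P: P is at the end, add FOLLOW(S) = { # }.
In K ::= e P c: add FIRST(c) = { c }.
In K ::= P K: add FIRST(K)\{epsilon} = { d, e, q }.
  Since K is nullable, also add FOLLOW(K) = { #, c, d, e, q }.
In F ::= P K: add FIRST(K)\{epsilon} = { d, e, q }.
  Since K is nullable, also add FOLLOW(F) = { d, e, q }.
In U ::= z K P c: add FIRST(c) = { c }.
Union: FOLLOW(P) = { #, c, d, e, q }.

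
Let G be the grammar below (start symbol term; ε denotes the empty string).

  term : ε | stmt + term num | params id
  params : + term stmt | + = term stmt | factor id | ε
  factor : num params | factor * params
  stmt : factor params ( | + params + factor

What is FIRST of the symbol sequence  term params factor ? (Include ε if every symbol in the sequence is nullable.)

{ +, id, num }

Add FIRST(term)\{ε} = { +, id, num }; term is nullable, continue.
Add FIRST(params)\{ε} = { +, num }; params is nullable, continue.
Add FIRST(factor) = { num }; factor is not nullable, stop.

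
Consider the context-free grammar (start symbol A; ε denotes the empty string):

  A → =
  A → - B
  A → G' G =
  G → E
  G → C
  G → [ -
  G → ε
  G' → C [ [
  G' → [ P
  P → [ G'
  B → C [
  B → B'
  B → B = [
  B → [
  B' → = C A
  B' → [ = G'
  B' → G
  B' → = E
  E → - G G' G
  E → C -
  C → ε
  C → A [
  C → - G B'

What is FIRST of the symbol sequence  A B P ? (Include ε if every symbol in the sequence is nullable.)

Add FIRST(A) = { -, =, [ }; A is not nullable, stop.

{ -, =, [ }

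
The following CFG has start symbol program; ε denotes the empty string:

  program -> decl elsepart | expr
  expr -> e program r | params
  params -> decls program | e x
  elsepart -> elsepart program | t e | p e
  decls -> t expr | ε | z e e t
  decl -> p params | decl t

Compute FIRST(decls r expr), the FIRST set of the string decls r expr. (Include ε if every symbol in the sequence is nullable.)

Add FIRST(decls)\{ε} = { t, z }; decls is nullable, continue.
r is a terminal; add {r} and stop.

{ r, t, z }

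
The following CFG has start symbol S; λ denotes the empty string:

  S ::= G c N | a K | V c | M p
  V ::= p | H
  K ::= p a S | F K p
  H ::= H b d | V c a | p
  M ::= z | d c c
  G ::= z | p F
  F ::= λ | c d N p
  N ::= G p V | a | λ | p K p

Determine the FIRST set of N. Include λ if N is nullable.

{ a, p, z, λ }

From N ::= G p V: add FIRST(G) = { p, z }.
N ::= a contributes {a}.
N ::= λ contributes λ.
N ::= p K p contributes {p}.
Union: FIRST(N) = { a, p, z, λ }.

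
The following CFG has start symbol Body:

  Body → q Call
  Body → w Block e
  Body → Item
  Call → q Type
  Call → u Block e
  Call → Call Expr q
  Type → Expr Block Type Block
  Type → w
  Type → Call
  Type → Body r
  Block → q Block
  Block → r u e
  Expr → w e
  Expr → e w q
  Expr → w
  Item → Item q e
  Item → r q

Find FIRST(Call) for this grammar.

Call → q Type contributes {q}.
Call → u Block e contributes {u}.
From Call → Call Expr q: add FIRST(Call) = { q, u }.
Union: FIRST(Call) = { q, u }.

{ q, u }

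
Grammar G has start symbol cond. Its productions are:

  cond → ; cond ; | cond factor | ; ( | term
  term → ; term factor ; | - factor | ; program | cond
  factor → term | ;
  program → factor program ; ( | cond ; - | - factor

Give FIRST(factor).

{ -, ; }

From factor → term: add FIRST(term) = { -, ; }.
factor → ; contributes {;}.
Union: FIRST(factor) = { -, ; }.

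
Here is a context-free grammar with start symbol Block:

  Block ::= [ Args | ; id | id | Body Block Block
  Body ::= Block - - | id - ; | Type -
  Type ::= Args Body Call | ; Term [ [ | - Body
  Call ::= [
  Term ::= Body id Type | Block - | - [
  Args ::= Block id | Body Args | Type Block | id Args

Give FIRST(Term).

From Term ::= Body id Type: add FIRST(Body) = { -, ;, [, id }.
From Term ::= Block -: add FIRST(Block) = { -, ;, [, id }.
Term ::= - [ contributes {-}.
Union: FIRST(Term) = { -, ;, [, id }.

{ -, ;, [, id }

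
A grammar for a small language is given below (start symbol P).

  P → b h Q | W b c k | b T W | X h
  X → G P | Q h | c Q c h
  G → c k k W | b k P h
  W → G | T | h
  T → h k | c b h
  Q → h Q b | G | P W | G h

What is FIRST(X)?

{ b, c, h }

From X → G P: add FIRST(G) = { b, c }.
From X → Q h: add FIRST(Q) = { b, c, h }.
X → c Q c h contributes {c}.
Union: FIRST(X) = { b, c, h }.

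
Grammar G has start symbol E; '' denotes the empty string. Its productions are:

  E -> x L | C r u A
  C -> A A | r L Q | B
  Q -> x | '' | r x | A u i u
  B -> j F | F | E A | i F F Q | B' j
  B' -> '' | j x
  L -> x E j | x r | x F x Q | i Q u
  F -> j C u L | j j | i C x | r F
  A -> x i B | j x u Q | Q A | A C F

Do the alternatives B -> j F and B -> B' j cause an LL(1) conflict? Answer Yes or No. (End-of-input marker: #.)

Yes

FIRST(j F) = { j } and FIRST(B' j) = { j }.
Both contain j, so the two alternatives are not disjoint — LL(1) conflict.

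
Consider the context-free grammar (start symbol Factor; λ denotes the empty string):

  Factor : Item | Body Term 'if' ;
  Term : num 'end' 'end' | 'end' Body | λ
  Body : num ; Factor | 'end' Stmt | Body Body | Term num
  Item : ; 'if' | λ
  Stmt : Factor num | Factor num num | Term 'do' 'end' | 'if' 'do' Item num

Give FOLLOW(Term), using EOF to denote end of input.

{ 'do', 'if', num }

In Factor : Body Term 'if' ;: add FIRST('if' ;) = { 'if' }.
In Body : Term num: add FIRST(num) = { num }.
In Stmt : Term 'do' 'end': add FIRST('do' 'end') = { 'do' }.
Union: FOLLOW(Term) = { 'do', 'if', num }.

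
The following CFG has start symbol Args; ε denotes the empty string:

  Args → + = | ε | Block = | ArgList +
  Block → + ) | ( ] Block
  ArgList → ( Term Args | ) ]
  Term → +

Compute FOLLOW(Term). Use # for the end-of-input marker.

In ArgList → ( Term Args: add FIRST(Args)\{ε} = { (, ), + }.
  Since Args is nullable, also add FOLLOW(ArgList) = { + }.
Union: FOLLOW(Term) = { (, ), + }.

{ (, ), + }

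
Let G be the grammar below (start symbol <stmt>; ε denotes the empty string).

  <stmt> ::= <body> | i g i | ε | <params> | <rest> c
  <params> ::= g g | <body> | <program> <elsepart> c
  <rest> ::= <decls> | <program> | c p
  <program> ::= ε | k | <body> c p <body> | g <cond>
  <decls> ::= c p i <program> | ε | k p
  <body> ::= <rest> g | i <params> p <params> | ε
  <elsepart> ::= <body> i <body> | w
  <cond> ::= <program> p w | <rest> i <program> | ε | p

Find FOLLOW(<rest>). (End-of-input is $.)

{ c, g, i }

In <stmt> ::= <rest> c: add FIRST(c) = { c }.
In <body> ::= <rest> g: add FIRST(g) = { g }.
In <cond> ::= <rest> i <program>: add FIRST(i <program>) = { i }.
Union: FOLLOW(<rest>) = { c, g, i }.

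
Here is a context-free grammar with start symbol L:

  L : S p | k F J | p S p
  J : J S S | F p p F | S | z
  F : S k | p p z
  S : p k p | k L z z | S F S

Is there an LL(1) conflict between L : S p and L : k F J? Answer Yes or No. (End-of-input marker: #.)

Yes

FIRST(S p) = { k, p } and FIRST(k F J) = { k }.
Both contain k, so the two alternatives are not disjoint — LL(1) conflict.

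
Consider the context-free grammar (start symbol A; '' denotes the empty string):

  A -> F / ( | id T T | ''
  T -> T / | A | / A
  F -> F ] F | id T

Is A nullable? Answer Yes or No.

A has an ''-production, so A ⇒ ''.

Yes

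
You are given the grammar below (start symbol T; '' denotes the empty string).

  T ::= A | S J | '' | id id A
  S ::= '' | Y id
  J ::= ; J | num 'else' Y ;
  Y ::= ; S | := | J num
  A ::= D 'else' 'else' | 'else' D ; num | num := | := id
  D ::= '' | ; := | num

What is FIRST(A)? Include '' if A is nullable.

From A ::= D 'else' 'else': D nullable, take FIRST(D) ∪ {'else'} = { 'else', ;, num }.
A ::= 'else' D ; num contributes {'else'}.
A ::= num := contributes {num}.
A ::= := id contributes {:=}.
Union: FIRST(A) = { 'else', :=, ;, num }.

{ 'else', :=, ;, num }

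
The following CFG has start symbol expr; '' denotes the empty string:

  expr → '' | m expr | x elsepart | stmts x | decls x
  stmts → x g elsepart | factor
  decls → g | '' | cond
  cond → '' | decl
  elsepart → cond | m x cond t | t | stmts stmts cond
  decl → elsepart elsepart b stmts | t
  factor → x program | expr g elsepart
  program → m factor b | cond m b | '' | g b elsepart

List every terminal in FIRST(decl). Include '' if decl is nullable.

{ b, g, m, t, x }

From decl → elsepart elsepart b stmts: elsepart, elsepart nullable, take FIRST(elsepart) ∪ FIRST(elsepart) ∪ {b} = { b, g, m, t, x }.
decl → t contributes {t}.
Union: FIRST(decl) = { b, g, m, t, x }.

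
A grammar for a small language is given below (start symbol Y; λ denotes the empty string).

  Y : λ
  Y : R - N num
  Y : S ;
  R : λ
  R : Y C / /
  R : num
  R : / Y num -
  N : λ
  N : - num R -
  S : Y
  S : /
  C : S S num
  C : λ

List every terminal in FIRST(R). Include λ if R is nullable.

{ -, /, ;, num, λ }

R : λ contributes λ.
From R : Y C / /: Y, C nullable, take FIRST(Y) ∪ FIRST(C) ∪ {/} = { -, /, ;, num }.
R : num contributes {num}.
R : / Y num - contributes {/}.
Union: FIRST(R) = { -, /, ;, num, λ }.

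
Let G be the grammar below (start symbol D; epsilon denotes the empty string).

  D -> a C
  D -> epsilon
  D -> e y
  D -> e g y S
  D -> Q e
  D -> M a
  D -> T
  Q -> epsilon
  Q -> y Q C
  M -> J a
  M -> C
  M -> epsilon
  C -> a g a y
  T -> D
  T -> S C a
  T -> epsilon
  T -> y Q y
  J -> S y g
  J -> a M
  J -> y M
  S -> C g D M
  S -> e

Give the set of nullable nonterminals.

Directly nullable (have an epsilon-production): D, Q, M, T.
No other nonterminal has a production whose RHS symbols are all nullable.

{ D, M, Q, T }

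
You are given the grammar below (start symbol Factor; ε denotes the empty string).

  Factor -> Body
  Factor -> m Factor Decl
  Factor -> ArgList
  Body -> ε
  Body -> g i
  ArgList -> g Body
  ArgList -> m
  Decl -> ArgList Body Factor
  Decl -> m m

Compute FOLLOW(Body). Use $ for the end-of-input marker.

In Factor -> Body: Body is at the end, add FOLLOW(Factor) = { $, g, m }.
In ArgList -> g Body: Body is at the end, add FOLLOW(ArgList) = { $, g, m }.
In Decl -> ArgList Body Factor: add FIRST(Factor)\{ε} = { g, m }.
  Since Factor is nullable, also add FOLLOW(Decl) = { $, g, m }.
Union: FOLLOW(Body) = { $, g, m }.

{ $, g, m }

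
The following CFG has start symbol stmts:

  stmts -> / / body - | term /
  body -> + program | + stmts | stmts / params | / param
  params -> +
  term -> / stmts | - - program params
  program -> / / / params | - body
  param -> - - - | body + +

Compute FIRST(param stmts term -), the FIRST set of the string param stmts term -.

Add FIRST(param) = { +, -, / }; param is not nullable, stop.

{ +, -, / }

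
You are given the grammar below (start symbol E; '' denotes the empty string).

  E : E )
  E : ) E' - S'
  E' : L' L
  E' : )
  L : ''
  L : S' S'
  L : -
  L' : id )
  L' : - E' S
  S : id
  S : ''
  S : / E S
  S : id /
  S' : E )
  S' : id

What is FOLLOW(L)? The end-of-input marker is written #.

{ ), -, /, id }

In E' : L' L: L is at the end, add FOLLOW(E') = { ), -, /, id }.
Union: FOLLOW(L) = { ), -, /, id }.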